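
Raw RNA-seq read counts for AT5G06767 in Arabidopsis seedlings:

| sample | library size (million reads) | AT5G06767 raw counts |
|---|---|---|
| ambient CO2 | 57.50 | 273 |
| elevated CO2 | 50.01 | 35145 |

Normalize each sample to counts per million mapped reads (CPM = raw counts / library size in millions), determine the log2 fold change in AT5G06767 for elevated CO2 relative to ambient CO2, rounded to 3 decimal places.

7.210

CPM(ambient CO2) = 273 / 57.50 = 4.7478
CPM(elevated CO2) = 35145 / 50.01 = 702.7594
Fold change = 702.7594 / 4.7478 = 148.01710
log2(148.01710) = 7.2096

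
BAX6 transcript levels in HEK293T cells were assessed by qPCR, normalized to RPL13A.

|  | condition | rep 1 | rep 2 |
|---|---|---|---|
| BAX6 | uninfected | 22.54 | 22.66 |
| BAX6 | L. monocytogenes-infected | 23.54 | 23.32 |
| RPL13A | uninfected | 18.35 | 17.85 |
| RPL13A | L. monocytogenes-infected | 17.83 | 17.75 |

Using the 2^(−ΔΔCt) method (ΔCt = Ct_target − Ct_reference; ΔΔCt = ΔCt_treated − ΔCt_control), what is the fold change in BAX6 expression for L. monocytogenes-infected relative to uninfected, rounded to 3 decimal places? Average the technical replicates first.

0.454

Mean Ct: BAX6 uninfected 22.600; BAX6 L. monocytogenes-infected 23.430; RPL13A uninfected 18.100; RPL13A L. monocytogenes-infected 17.790
ΔCt(uninfected) = 22.600 − 18.100 = 4.500
ΔCt(L. monocytogenes-infected) = 23.430 − 17.790 = 5.640
ΔΔCt = 5.640 − 4.500 = 1.140
Fold change = 2^(−1.140) = 0.4538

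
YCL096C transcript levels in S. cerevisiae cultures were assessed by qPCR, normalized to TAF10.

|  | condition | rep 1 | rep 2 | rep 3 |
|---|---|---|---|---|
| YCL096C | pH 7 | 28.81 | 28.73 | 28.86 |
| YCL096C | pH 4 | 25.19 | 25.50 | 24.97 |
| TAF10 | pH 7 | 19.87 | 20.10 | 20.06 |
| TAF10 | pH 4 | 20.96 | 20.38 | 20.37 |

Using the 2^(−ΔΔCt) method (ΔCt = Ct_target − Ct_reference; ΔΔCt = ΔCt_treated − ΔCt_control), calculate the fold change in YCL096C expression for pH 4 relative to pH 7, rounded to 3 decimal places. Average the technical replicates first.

Mean Ct: YCL096C pH 7 28.800; YCL096C pH 4 25.220; TAF10 pH 7 20.010; TAF10 pH 4 20.570
ΔCt(pH 7) = 28.800 − 20.010 = 8.790
ΔCt(pH 4) = 25.220 − 20.570 = 4.650
ΔΔCt = 4.650 − 8.790 = -4.140
Fold change = 2^(−(-4.140)) = 2^4.140 = 17.6305

17.630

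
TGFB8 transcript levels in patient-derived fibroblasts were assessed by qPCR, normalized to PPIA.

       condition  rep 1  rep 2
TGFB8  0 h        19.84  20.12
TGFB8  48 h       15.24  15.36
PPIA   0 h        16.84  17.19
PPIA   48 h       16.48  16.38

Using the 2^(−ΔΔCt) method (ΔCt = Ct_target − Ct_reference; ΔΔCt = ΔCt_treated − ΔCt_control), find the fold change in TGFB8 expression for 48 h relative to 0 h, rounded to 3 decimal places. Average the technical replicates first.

Mean Ct: TGFB8 0 h 19.980; TGFB8 48 h 15.300; PPIA 0 h 17.015; PPIA 48 h 16.430
ΔCt(0 h) = 19.980 − 17.015 = 2.965
ΔCt(48 h) = 15.300 − 16.430 = -1.130
ΔΔCt = -1.130 − 2.965 = -4.095
Fold change = 2^(−(-4.095)) = 2^4.095 = 17.0890

17.089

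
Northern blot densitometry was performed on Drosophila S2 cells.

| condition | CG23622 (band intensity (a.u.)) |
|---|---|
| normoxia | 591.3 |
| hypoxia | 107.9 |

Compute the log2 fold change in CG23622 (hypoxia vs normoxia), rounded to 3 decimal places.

Fold change = 107.9 / 591.3 = 0.1825
log2(0.1825) = -2.4542

-2.454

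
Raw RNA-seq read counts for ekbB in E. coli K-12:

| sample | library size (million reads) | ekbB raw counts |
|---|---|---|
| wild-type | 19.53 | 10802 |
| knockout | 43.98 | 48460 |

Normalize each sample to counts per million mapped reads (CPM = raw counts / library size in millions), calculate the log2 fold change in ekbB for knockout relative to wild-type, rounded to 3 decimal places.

CPM(wild-type) = 10802 / 19.53 = 553.0978
CPM(knockout) = 48460 / 43.98 = 1101.8645
Fold change = 1101.8645 / 553.0978 = 1.99217
log2(1.99217) = 0.9943

0.994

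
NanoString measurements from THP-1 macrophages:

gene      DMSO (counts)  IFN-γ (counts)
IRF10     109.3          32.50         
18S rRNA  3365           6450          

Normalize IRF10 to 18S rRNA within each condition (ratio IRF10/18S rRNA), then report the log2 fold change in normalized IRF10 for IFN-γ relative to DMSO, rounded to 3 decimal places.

IRF10/18S rRNA (DMSO) = 109.3 / 3365 = 0.032481
IRF10/18S rRNA (IFN-γ) = 32.50 / 6450 = 0.0050388
Fold change = 0.0050388 / 0.032481 = 0.1551
log2(0.1551) = -2.6885

-2.688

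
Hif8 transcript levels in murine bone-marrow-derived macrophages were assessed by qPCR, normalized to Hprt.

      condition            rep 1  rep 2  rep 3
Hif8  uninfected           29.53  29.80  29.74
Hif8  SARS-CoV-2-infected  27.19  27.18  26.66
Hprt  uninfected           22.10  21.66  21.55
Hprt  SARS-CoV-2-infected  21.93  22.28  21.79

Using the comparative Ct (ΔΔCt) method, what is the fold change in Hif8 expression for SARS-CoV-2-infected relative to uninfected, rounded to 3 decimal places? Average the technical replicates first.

7.516

Mean Ct: Hif8 uninfected 29.690; Hif8 SARS-CoV-2-infected 27.010; Hprt uninfected 21.770; Hprt SARS-CoV-2-infected 22.000
ΔCt(uninfected) = 29.690 − 21.770 = 7.920
ΔCt(SARS-CoV-2-infected) = 27.010 − 22.000 = 5.010
ΔΔCt = 5.010 − 7.920 = -2.910
Fold change = 2^(−(-2.910)) = 2^2.910 = 7.5162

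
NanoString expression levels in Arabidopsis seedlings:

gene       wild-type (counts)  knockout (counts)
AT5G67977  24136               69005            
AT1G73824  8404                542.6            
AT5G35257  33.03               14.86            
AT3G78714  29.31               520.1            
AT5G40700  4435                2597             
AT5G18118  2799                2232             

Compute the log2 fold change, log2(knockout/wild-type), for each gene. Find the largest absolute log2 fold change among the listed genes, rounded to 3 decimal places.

4.149

log2(69005/24136) = 1.516  (AT5G67977)
log2(542.6/8404) = -3.953  (AT1G73824)
log2(14.86/33.03) = -1.152  (AT5G35257)
log2(520.1/29.31) = 4.149  (AT3G78714)
log2(2597/4435) = -0.772  (AT5G40700)
log2(2232/2799) = -0.327  (AT5G18118)
The largest magnitude belongs to AT3G78714.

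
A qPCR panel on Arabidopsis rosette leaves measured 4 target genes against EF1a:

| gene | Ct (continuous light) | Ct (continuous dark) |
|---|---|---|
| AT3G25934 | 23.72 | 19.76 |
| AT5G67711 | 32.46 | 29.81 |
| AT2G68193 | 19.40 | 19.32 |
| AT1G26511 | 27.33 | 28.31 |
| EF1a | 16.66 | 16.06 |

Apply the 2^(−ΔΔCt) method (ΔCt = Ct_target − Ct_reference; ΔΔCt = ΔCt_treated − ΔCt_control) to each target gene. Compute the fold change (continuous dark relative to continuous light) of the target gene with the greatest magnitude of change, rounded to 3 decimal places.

AT3G25934: ΔΔCt = (19.76−16.06) − (23.72−16.66) = 3.70 − 7.06 = -3.36; fold change = 2^3.36 = 10.267
AT5G67711: ΔΔCt = (29.81−16.06) − (32.46−16.66) = 13.75 − 15.80 = -2.05; fold change = 2^2.05 = 4.141
AT2G68193: ΔΔCt = (19.32−16.06) − (19.40−16.66) = 3.26 − 2.74 = 0.52; fold change = 2^-0.52 = 0.697
AT1G26511: ΔΔCt = (28.31−16.06) − (27.33−16.66) = 12.25 − 10.67 = 1.58; fold change = 2^-1.58 = 0.334
AT3G25934 has the largest |ΔΔCt| = 3.36.

10.267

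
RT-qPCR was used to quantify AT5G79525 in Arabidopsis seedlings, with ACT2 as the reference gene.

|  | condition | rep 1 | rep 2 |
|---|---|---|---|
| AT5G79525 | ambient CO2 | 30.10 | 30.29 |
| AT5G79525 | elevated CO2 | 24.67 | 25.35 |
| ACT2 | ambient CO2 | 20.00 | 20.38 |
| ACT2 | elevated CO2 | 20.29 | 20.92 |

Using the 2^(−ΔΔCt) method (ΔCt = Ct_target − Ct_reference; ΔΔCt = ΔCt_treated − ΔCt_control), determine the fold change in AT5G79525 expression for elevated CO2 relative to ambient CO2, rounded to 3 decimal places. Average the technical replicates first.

48.503

Mean Ct: AT5G79525 ambient CO2 30.195; AT5G79525 elevated CO2 25.010; ACT2 ambient CO2 20.190; ACT2 elevated CO2 20.605
ΔCt(ambient CO2) = 30.195 − 20.190 = 10.005
ΔCt(elevated CO2) = 25.010 − 20.605 = 4.405
ΔΔCt = 4.405 − 10.005 = -5.600
Fold change = 2^(−(-5.600)) = 2^5.600 = 48.5029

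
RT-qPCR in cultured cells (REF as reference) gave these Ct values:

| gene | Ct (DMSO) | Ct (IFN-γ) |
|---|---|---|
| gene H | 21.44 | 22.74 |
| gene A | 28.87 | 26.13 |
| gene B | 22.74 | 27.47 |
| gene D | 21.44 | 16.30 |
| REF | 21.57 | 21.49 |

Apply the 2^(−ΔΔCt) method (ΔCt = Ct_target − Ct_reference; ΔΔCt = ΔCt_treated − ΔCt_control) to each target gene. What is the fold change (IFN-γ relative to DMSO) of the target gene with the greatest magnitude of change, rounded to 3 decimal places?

33.359

gene H: ΔΔCt = (22.74−21.49) − (21.44−21.57) = 1.25 − (-0.13) = 1.38; fold change = 2^-1.38 = 0.384
gene A: ΔΔCt = (26.13−21.49) − (28.87−21.57) = 4.64 − 7.30 = -2.66; fold change = 2^2.66 = 6.320
gene B: ΔΔCt = (27.47−21.49) − (22.74−21.57) = 5.98 − 1.17 = 4.81; fold change = 2^-4.81 = 0.036
gene D: ΔΔCt = (16.30−21.49) − (21.44−21.57) = -5.19 − (-0.13) = -5.06; fold change = 2^5.06 = 33.359
gene D has the largest |ΔΔCt| = 5.06.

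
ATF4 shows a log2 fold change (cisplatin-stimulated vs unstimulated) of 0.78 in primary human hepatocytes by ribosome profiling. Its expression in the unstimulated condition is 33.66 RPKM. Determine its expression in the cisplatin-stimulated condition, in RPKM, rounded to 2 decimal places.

Fold change = 2^(0.78) = 1.7171
cisplatin-stimulated expression = 33.66 × 1.7171 = 57.80

57.80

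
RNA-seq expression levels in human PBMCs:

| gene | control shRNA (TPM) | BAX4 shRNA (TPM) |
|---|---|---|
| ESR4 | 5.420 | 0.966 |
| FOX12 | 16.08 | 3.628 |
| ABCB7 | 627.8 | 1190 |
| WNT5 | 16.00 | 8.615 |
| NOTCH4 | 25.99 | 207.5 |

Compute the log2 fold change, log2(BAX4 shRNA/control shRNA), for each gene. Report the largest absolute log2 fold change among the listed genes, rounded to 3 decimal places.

2.997

log2(0.966/5.420) = -2.488  (ESR4)
log2(3.628/16.08) = -2.148  (FOX12)
log2(1190/627.8) = 0.923  (ABCB7)
log2(8.615/16.00) = -0.893  (WNT5)
log2(207.5/25.99) = 2.997  (NOTCH4)
The largest magnitude belongs to NOTCH4.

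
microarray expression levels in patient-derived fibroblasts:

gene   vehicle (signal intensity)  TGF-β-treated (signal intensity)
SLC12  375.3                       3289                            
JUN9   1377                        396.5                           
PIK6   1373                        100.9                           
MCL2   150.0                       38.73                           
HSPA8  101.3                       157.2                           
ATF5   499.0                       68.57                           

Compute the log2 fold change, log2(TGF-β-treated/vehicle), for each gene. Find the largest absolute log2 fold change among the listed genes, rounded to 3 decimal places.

log2(3289/375.3) = 3.132  (SLC12)
log2(396.5/1377) = -1.796  (JUN9)
log2(100.9/1373) = -3.766  (PIK6)
log2(38.73/150.0) = -1.953  (MCL2)
log2(157.2/101.3) = 0.634  (HSPA8)
log2(68.57/499.0) = -2.863  (ATF5)
The largest magnitude belongs to PIK6.

3.766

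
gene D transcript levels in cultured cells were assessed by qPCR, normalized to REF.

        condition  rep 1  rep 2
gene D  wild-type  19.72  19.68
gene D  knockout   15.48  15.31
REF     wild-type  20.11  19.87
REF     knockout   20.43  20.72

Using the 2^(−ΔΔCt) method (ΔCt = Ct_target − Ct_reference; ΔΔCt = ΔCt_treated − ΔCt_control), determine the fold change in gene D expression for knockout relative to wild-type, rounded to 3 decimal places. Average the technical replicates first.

29.651

Mean Ct: gene D wild-type 19.700; gene D knockout 15.395; REF wild-type 19.990; REF knockout 20.575
ΔCt(wild-type) = 19.700 − 19.990 = -0.290
ΔCt(knockout) = 15.395 − 20.575 = -5.180
ΔΔCt = -5.180 − (-0.290) = -4.890
Fold change = 2^(−(-4.890)) = 2^4.890 = 29.6508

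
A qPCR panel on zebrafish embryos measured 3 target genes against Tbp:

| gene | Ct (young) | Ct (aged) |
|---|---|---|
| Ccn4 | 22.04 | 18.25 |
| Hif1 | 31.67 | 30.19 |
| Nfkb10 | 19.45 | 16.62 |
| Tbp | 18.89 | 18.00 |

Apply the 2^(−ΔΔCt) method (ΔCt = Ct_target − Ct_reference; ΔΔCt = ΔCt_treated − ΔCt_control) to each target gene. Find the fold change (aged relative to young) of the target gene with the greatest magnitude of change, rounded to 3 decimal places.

7.464

Ccn4: ΔΔCt = (18.25−18.00) − (22.04−18.89) = 0.25 − 3.15 = -2.90; fold change = 2^2.90 = 7.464
Hif1: ΔΔCt = (30.19−18.00) − (31.67−18.89) = 12.19 − 12.78 = -0.59; fold change = 2^0.59 = 1.505
Nfkb10: ΔΔCt = (16.62−18.00) − (19.45−18.89) = -1.38 − 0.56 = -1.94; fold change = 2^1.94 = 3.837
Ccn4 has the largest |ΔΔCt| = 2.90.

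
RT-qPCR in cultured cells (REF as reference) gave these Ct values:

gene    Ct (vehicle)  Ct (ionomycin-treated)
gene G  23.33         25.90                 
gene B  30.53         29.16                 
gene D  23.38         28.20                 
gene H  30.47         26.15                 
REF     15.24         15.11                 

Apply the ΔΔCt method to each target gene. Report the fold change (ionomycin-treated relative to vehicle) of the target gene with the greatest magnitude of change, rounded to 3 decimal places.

0.032

gene G: ΔΔCt = (25.90−15.11) − (23.33−15.24) = 10.79 − 8.09 = 2.70; fold change = 2^-2.70 = 0.154
gene B: ΔΔCt = (29.16−15.11) − (30.53−15.24) = 14.05 − 15.29 = -1.24; fold change = 2^1.24 = 2.362
gene D: ΔΔCt = (28.20−15.11) − (23.38−15.24) = 13.09 − 8.14 = 4.95; fold change = 2^-4.95 = 0.032
gene H: ΔΔCt = (26.15−15.11) − (30.47−15.24) = 11.04 − 15.23 = -4.19; fold change = 2^4.19 = 18.252
gene D has the largest |ΔΔCt| = 4.95.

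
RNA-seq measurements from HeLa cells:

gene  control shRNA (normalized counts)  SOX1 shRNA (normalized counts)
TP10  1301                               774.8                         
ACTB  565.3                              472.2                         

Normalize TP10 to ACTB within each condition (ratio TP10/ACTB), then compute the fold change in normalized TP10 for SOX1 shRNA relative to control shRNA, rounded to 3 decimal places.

0.713

TP10/ACTB (control shRNA) = 1301 / 565.3 = 2.3014
TP10/ACTB (SOX1 shRNA) = 774.8 / 472.2 = 1.6408
Fold change = 1.6408 / 2.3014 = 0.7130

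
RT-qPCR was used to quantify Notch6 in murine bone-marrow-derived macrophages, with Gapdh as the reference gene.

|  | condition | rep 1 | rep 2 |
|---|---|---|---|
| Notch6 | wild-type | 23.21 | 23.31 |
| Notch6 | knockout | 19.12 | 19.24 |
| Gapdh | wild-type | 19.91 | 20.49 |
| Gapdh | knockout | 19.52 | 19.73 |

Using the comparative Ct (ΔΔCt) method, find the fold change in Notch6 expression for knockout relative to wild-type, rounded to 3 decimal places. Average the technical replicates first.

11.353

Mean Ct: Notch6 wild-type 23.260; Notch6 knockout 19.180; Gapdh wild-type 20.200; Gapdh knockout 19.625
ΔCt(wild-type) = 23.260 − 20.200 = 3.060
ΔCt(knockout) = 19.180 − 19.625 = -0.445
ΔΔCt = -0.445 − 3.060 = -3.505
Fold change = 2^(−(-3.505)) = 2^3.505 = 11.3530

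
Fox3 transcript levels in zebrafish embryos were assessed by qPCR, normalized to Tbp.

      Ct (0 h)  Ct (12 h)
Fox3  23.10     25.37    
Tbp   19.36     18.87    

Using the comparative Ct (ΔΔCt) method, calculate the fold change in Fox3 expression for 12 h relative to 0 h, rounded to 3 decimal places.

0.148

ΔCt(0 h) = 23.100 − 19.360 = 3.740
ΔCt(12 h) = 25.370 − 18.870 = 6.500
ΔΔCt = 6.500 − 3.740 = 2.760
Fold change = 2^(−2.760) = 0.1476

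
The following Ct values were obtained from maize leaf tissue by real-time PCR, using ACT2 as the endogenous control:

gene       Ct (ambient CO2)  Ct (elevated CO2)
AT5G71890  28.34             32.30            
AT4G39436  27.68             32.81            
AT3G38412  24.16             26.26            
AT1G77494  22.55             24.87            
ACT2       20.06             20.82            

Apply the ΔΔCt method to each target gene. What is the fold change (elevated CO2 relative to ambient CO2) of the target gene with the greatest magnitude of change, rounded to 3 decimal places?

AT5G71890: ΔΔCt = (32.30−20.82) − (28.34−20.06) = 11.48 − 8.28 = 3.20; fold change = 2^-3.20 = 0.109
AT4G39436: ΔΔCt = (32.81−20.82) − (27.68−20.06) = 11.99 − 7.62 = 4.37; fold change = 2^-4.37 = 0.048
AT3G38412: ΔΔCt = (26.26−20.82) − (24.16−20.06) = 5.44 − 4.10 = 1.34; fold change = 2^-1.34 = 0.395
AT1G77494: ΔΔCt = (24.87−20.82) − (22.55−20.06) = 4.05 − 2.49 = 1.56; fold change = 2^-1.56 = 0.339
AT4G39436 has the largest |ΔΔCt| = 4.37.

0.048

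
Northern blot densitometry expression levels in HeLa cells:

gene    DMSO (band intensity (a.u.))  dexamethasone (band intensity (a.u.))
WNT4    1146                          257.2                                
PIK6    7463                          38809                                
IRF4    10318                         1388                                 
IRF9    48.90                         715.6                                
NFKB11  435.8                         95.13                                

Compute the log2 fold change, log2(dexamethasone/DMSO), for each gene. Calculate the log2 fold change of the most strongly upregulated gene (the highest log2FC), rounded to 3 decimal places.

log2(257.2/1146) = -2.156  (WNT4)
log2(38809/7463) = 2.379  (PIK6)
log2(1388/10318) = -2.894  (IRF4)
log2(715.6/48.90) = 3.871  (IRF9)
log2(95.13/435.8) = -2.196  (NFKB11)
IRF9 is most strongly upregulated.

3.871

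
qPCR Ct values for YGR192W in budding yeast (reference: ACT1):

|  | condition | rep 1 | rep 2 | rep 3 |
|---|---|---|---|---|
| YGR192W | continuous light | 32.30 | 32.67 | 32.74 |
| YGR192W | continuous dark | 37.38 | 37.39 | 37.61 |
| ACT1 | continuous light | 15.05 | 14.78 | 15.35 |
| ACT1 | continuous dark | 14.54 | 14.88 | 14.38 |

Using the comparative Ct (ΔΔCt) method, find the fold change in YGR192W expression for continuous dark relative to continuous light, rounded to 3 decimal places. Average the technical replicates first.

0.025

Mean Ct: YGR192W continuous light 32.570; YGR192W continuous dark 37.460; ACT1 continuous light 15.060; ACT1 continuous dark 14.600
ΔCt(continuous light) = 32.570 − 15.060 = 17.510
ΔCt(continuous dark) = 37.460 − 14.600 = 22.860
ΔΔCt = 22.860 − 17.510 = 5.350
Fold change = 2^(−5.350) = 0.0245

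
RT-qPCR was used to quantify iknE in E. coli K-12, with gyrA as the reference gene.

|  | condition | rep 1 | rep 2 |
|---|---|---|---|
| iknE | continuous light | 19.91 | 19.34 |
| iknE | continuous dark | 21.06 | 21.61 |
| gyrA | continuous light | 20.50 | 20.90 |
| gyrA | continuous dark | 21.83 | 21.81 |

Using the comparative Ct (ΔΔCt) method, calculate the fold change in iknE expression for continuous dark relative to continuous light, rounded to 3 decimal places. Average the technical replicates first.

Mean Ct: iknE continuous light 19.625; iknE continuous dark 21.335; gyrA continuous light 20.700; gyrA continuous dark 21.820
ΔCt(continuous light) = 19.625 − 20.700 = -1.075
ΔCt(continuous dark) = 21.335 − 21.820 = -0.485
ΔΔCt = -0.485 − (-1.075) = 0.590
Fold change = 2^(−0.590) = 0.6643

0.664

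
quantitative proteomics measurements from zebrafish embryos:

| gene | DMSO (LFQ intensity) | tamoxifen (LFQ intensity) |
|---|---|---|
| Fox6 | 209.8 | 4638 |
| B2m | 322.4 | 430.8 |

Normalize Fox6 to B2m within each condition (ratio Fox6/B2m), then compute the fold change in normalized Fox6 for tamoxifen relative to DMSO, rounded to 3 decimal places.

16.544

Fox6/B2m (DMSO) = 209.8 / 322.4 = 0.65074
Fox6/B2m (tamoxifen) = 4638 / 430.8 = 10.766
Fold change = 10.766 / 0.65074 = 16.5442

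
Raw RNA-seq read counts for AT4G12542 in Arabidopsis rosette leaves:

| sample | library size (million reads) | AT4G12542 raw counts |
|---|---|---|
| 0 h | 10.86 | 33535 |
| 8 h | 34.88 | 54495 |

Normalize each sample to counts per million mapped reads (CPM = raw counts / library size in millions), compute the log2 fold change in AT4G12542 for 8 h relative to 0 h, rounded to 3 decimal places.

CPM(0 h) = 33535 / 10.86 = 3087.9374
CPM(8 h) = 54495 / 34.88 = 1562.3567
Fold change = 1562.3567 / 3087.9374 = 0.50595
log2(0.50595) = -0.9829

-0.983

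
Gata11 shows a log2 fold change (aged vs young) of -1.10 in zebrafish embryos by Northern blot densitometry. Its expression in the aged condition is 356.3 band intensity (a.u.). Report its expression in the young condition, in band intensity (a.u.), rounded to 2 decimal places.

763.75

Fold change = 2^(-1.10) = 0.4665
young expression = 356.3 / 0.4665 = 763.75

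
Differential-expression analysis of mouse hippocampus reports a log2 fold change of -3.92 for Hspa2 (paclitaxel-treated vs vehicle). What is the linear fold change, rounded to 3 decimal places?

0.066

Fold change = 2^(-3.92) = 0.0661
That is, Hspa2 drops to 6.6% of the vehicle level.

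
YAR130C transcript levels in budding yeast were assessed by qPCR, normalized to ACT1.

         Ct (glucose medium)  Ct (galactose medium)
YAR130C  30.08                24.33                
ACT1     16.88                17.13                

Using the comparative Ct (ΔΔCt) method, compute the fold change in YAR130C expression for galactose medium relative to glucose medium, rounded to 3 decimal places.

ΔCt(glucose medium) = 30.080 − 16.880 = 13.200
ΔCt(galactose medium) = 24.330 − 17.130 = 7.200
ΔΔCt = 7.200 − 13.200 = -6.000
Fold change = 2^(−(-6.000)) = 2^6.000 = 64.0000

64.000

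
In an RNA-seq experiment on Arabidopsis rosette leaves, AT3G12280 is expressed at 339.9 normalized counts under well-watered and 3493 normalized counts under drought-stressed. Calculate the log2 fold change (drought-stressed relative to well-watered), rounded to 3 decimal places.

3.361

Fold change = 3493 / 339.9 = 10.2766
log2(10.2766) = 3.3613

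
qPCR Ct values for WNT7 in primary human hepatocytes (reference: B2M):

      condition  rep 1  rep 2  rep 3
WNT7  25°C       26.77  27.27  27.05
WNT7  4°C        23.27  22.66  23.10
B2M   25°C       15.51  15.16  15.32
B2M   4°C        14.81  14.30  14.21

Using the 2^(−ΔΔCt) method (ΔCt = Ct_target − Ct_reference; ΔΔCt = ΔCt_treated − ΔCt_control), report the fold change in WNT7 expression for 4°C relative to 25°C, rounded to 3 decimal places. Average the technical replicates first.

Mean Ct: WNT7 25°C 27.030; WNT7 4°C 23.010; B2M 25°C 15.330; B2M 4°C 14.440
ΔCt(25°C) = 27.030 − 15.330 = 11.700
ΔCt(4°C) = 23.010 − 14.440 = 8.570
ΔΔCt = 8.570 − 11.700 = -3.130
Fold change = 2^(−(-3.130)) = 2^3.130 = 8.7543

8.754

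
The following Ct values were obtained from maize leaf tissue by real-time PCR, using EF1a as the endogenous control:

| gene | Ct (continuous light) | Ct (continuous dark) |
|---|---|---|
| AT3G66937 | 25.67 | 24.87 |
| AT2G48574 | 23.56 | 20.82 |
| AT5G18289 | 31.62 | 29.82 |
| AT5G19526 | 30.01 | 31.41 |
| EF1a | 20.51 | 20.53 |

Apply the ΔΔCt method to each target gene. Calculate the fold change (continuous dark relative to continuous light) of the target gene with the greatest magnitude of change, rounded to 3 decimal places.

6.774

AT3G66937: ΔΔCt = (24.87−20.53) − (25.67−20.51) = 4.34 − 5.16 = -0.82; fold change = 2^0.82 = 1.765
AT2G48574: ΔΔCt = (20.82−20.53) − (23.56−20.51) = 0.29 − 3.05 = -2.76; fold change = 2^2.76 = 6.774
AT5G18289: ΔΔCt = (29.82−20.53) − (31.62−20.51) = 9.29 − 11.11 = -1.82; fold change = 2^1.82 = 3.531
AT5G19526: ΔΔCt = (31.41−20.53) − (30.01−20.51) = 10.88 − 9.50 = 1.38; fold change = 2^-1.38 = 0.384
AT2G48574 has the largest |ΔΔCt| = 2.76.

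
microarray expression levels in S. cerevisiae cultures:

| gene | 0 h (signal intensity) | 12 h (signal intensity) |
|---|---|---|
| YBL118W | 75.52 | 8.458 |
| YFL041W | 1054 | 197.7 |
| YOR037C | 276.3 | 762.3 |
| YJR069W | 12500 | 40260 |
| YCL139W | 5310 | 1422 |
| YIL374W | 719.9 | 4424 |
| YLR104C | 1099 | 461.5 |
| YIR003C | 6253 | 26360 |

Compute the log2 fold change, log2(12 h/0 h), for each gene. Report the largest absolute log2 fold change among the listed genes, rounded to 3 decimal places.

3.158

log2(8.458/75.52) = -3.158  (YBL118W)
log2(197.7/1054) = -2.414  (YFL041W)
log2(762.3/276.3) = 1.464  (YOR037C)
log2(40260/12500) = 1.687  (YJR069W)
log2(1422/5310) = -1.901  (YCL139W)
log2(4424/719.9) = 2.619  (YIL374W)
log2(461.5/1099) = -1.252  (YLR104C)
log2(26360/6253) = 2.076  (YIR003C)
The largest magnitude belongs to YBL118W.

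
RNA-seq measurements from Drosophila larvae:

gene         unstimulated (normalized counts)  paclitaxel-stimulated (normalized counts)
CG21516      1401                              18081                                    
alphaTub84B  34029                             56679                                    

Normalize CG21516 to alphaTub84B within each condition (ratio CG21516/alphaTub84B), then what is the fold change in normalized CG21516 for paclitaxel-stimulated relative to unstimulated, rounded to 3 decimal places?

CG21516/alphaTub84B (unstimulated) = 1401 / 34029 = 0.041171
CG21516/alphaTub84B (paclitaxel-stimulated) = 18081 / 56679 = 0.31901
Fold change = 0.31901 / 0.041171 = 7.7484

7.748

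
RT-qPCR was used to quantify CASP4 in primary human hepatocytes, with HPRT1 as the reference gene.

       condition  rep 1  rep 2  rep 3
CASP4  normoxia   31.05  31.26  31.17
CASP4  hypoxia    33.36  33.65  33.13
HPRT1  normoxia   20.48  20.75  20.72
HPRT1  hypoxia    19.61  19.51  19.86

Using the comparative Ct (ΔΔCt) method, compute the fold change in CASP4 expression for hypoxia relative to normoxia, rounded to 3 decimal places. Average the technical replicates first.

Mean Ct: CASP4 normoxia 31.160; CASP4 hypoxia 33.380; HPRT1 normoxia 20.650; HPRT1 hypoxia 19.660
ΔCt(normoxia) = 31.160 − 20.650 = 10.510
ΔCt(hypoxia) = 33.380 − 19.660 = 13.720
ΔΔCt = 13.720 − 10.510 = 3.210
Fold change = 2^(−3.210) = 0.1081

0.108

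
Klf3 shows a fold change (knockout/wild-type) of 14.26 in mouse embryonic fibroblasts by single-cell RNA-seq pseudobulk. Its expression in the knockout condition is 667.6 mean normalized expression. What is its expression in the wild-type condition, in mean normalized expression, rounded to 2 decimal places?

wild-type expression = 667.6 / 14.26 = 46.82

46.82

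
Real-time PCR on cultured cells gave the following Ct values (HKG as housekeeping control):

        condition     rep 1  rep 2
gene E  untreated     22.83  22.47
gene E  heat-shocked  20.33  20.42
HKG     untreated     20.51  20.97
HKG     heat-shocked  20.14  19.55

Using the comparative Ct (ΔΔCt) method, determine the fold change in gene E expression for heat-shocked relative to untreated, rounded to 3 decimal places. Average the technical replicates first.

Mean Ct: gene E untreated 22.650; gene E heat-shocked 20.375; HKG untreated 20.740; HKG heat-shocked 19.845
ΔCt(untreated) = 22.650 − 20.740 = 1.910
ΔCt(heat-shocked) = 20.375 − 19.845 = 0.530
ΔΔCt = 0.530 − 1.910 = -1.380
Fold change = 2^(−(-1.380)) = 2^1.380 = 2.6027

2.603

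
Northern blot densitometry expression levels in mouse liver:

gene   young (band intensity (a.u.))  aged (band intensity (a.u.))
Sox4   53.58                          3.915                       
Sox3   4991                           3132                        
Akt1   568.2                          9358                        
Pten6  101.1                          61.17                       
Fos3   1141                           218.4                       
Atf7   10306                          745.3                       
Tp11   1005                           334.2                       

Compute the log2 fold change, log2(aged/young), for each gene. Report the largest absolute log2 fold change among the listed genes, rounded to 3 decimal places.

log2(3.915/53.58) = -3.775  (Sox4)
log2(3132/4991) = -0.672  (Sox3)
log2(9358/568.2) = 4.042  (Akt1)
log2(61.17/101.1) = -0.725  (Pten6)
log2(218.4/1141) = -2.385  (Fos3)
log2(745.3/10306) = -3.790  (Atf7)
log2(334.2/1005) = -1.588  (Tp11)
The largest magnitude belongs to Akt1.

4.042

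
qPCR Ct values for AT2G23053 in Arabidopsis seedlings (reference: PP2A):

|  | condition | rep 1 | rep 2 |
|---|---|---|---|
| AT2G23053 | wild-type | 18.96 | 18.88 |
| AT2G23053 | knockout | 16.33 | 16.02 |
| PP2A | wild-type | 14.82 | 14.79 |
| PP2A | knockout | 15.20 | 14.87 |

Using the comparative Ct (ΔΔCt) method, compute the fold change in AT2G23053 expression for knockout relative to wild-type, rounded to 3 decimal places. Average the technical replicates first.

Mean Ct: AT2G23053 wild-type 18.920; AT2G23053 knockout 16.175; PP2A wild-type 14.805; PP2A knockout 15.035
ΔCt(wild-type) = 18.920 − 14.805 = 4.115
ΔCt(knockout) = 16.175 − 15.035 = 1.140
ΔΔCt = 1.140 − 4.115 = -2.975
Fold change = 2^(−(-2.975)) = 2^2.975 = 7.8626

7.863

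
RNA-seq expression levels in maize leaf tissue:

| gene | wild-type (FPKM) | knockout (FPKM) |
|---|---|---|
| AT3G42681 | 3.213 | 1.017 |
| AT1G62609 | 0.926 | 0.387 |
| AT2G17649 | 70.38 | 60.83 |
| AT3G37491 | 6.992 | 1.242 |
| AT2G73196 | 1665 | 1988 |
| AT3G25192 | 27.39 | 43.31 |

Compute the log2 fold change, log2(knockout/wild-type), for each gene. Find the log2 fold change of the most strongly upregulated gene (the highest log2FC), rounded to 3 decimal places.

0.661

log2(1.017/3.213) = -1.660  (AT3G42681)
log2(0.387/0.926) = -1.259  (AT1G62609)
log2(60.83/70.38) = -0.210  (AT2G17649)
log2(1.242/6.992) = -2.493  (AT3G37491)
log2(1988/1665) = 0.256  (AT2G73196)
log2(43.31/27.39) = 0.661  (AT3G25192)
AT3G25192 is most strongly upregulated.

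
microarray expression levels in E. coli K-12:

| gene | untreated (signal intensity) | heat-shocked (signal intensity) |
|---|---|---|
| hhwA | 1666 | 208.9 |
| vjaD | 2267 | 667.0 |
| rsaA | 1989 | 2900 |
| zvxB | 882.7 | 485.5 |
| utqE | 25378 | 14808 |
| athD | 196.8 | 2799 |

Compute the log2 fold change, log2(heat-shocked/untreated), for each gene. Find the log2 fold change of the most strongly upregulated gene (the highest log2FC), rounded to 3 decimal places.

log2(208.9/1666) = -2.996  (hhwA)
log2(667.0/2267) = -1.765  (vjaD)
log2(2900/1989) = 0.544  (rsaA)
log2(485.5/882.7) = -0.862  (zvxB)
log2(14808/25378) = -0.777  (utqE)
log2(2799/196.8) = 3.830  (athD)
athD is most strongly upregulated.

3.830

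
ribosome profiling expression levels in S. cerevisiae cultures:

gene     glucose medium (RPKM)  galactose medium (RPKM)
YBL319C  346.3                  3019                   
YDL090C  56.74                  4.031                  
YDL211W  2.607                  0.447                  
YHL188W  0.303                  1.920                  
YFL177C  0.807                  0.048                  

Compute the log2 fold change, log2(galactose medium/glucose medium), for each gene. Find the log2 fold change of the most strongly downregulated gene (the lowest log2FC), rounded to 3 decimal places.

-4.071

log2(3019/346.3) = 3.124  (YBL319C)
log2(4.031/56.74) = -3.815  (YDL090C)
log2(0.447/2.607) = -2.544  (YDL211W)
log2(1.920/0.303) = 2.664  (YHL188W)
log2(0.048/0.807) = -4.071  (YFL177C)
YFL177C is most strongly downregulated.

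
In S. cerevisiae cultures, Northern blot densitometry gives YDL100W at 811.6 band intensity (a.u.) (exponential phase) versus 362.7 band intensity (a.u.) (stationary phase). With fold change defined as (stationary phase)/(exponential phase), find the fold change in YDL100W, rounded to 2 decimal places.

Fold change = 362.7 / 811.6 = 0.447
YDL100W is downregulated.

0.45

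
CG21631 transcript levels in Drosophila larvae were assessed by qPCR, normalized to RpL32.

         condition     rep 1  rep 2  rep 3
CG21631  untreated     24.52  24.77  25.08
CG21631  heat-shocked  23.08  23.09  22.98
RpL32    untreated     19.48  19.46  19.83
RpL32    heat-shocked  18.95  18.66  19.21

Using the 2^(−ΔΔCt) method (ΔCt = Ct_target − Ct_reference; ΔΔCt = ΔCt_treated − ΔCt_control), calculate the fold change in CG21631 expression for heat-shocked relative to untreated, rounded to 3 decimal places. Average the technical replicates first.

Mean Ct: CG21631 untreated 24.790; CG21631 heat-shocked 23.050; RpL32 untreated 19.590; RpL32 heat-shocked 18.940
ΔCt(untreated) = 24.790 − 19.590 = 5.200
ΔCt(heat-shocked) = 23.050 − 18.940 = 4.110
ΔΔCt = 4.110 − 5.200 = -1.090
Fold change = 2^(−(-1.090)) = 2^1.090 = 2.1287

2.129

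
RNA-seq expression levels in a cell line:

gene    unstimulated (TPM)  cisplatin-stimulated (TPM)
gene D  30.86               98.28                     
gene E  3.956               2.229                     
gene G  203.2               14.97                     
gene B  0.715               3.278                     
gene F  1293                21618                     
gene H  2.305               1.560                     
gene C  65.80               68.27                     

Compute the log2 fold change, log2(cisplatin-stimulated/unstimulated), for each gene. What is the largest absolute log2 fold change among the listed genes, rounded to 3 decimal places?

log2(98.28/30.86) = 1.671  (gene D)
log2(2.229/3.956) = -0.828  (gene E)
log2(14.97/203.2) = -3.763  (gene G)
log2(3.278/0.715) = 2.197  (gene B)
log2(21618/1293) = 4.063  (gene F)
log2(1.560/2.305) = -0.563  (gene H)
log2(68.27/65.80) = 0.053  (gene C)
The largest magnitude belongs to gene F.

4.063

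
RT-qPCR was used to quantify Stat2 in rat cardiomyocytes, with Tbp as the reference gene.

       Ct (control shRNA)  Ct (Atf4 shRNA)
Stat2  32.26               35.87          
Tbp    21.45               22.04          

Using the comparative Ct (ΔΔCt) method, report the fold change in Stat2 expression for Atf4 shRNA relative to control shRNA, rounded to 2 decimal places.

ΔCt(control shRNA) = 32.260 − 21.450 = 10.810
ΔCt(Atf4 shRNA) = 35.870 − 22.040 = 13.830
ΔΔCt = 13.830 − 10.810 = 3.020
Fold change = 2^(−3.020) = 0.123

0.12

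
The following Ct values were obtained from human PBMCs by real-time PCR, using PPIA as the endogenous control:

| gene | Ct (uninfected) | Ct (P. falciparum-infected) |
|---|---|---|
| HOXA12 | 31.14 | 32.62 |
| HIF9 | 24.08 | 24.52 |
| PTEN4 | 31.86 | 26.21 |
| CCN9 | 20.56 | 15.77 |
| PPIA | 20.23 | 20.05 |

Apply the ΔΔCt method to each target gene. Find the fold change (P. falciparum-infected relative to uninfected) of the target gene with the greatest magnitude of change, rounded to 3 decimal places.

HOXA12: ΔΔCt = (32.62−20.05) − (31.14−20.23) = 12.57 − 10.91 = 1.66; fold change = 2^-1.66 = 0.316
HIF9: ΔΔCt = (24.52−20.05) − (24.08−20.23) = 4.47 − 3.85 = 0.62; fold change = 2^-0.62 = 0.651
PTEN4: ΔΔCt = (26.21−20.05) − (31.86−20.23) = 6.16 − 11.63 = -5.47; fold change = 2^5.47 = 44.324
CCN9: ΔΔCt = (15.77−20.05) − (20.56−20.23) = -4.28 − 0.33 = -4.61; fold change = 2^4.61 = 24.420
PTEN4 has the largest |ΔΔCt| = 5.47.

44.324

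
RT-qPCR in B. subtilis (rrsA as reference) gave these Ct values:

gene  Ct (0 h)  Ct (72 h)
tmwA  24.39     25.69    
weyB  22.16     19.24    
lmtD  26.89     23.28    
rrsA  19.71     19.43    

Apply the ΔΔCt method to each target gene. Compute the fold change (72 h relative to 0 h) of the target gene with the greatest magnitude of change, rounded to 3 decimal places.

tmwA: ΔΔCt = (25.69−19.43) − (24.39−19.71) = 6.26 − 4.68 = 1.58; fold change = 2^-1.58 = 0.334
weyB: ΔΔCt = (19.24−19.43) − (22.16−19.71) = -0.19 − 2.45 = -2.64; fold change = 2^2.64 = 6.233
lmtD: ΔΔCt = (23.28−19.43) − (26.89−19.71) = 3.85 − 7.18 = -3.33; fold change = 2^3.33 = 10.056
lmtD has the largest |ΔΔCt| = 3.33.

10.056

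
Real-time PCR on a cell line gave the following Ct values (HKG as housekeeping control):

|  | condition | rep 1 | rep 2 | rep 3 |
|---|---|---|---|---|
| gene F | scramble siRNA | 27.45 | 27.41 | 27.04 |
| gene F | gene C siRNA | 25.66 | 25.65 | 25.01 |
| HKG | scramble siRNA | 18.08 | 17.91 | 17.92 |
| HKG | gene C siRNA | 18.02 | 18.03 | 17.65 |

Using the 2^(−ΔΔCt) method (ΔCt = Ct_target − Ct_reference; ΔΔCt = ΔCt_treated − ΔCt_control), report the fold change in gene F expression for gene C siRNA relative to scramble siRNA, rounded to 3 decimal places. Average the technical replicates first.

3.458

Mean Ct: gene F scramble siRNA 27.300; gene F gene C siRNA 25.440; HKG scramble siRNA 17.970; HKG gene C siRNA 17.900
ΔCt(scramble siRNA) = 27.300 − 17.970 = 9.330
ΔCt(gene C siRNA) = 25.440 − 17.900 = 7.540
ΔΔCt = 7.540 − 9.330 = -1.790
Fold change = 2^(−(-1.790)) = 2^1.790 = 3.4581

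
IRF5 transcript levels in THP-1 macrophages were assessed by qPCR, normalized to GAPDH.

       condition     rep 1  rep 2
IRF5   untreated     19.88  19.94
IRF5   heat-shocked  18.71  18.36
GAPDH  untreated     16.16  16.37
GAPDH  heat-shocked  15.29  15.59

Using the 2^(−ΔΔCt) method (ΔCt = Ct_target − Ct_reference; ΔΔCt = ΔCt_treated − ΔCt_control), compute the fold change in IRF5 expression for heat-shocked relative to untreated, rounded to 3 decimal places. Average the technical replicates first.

Mean Ct: IRF5 untreated 19.910; IRF5 heat-shocked 18.535; GAPDH untreated 16.265; GAPDH heat-shocked 15.440
ΔCt(untreated) = 19.910 − 16.265 = 3.645
ΔCt(heat-shocked) = 18.535 − 15.440 = 3.095
ΔΔCt = 3.095 − 3.645 = -0.550
Fold change = 2^(−(-0.550)) = 2^0.550 = 1.4641

1.464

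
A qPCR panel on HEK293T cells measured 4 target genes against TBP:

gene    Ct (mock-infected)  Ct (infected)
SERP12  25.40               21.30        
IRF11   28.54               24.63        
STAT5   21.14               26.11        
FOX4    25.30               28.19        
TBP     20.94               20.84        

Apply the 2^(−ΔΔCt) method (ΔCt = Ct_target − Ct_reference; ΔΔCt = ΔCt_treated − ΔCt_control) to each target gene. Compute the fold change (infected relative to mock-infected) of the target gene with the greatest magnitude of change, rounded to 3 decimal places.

0.030

SERP12: ΔΔCt = (21.30−20.84) − (25.40−20.94) = 0.46 − 4.46 = -4.00; fold change = 2^4.00 = 16.000
IRF11: ΔΔCt = (24.63−20.84) − (28.54−20.94) = 3.79 − 7.60 = -3.81; fold change = 2^3.81 = 14.026
STAT5: ΔΔCt = (26.11−20.84) − (21.14−20.94) = 5.27 − 0.20 = 5.07; fold change = 2^-5.07 = 0.030
FOX4: ΔΔCt = (28.19−20.84) − (25.30−20.94) = 7.35 − 4.36 = 2.99; fold change = 2^-2.99 = 0.126
STAT5 has the largest |ΔΔCt| = 5.07.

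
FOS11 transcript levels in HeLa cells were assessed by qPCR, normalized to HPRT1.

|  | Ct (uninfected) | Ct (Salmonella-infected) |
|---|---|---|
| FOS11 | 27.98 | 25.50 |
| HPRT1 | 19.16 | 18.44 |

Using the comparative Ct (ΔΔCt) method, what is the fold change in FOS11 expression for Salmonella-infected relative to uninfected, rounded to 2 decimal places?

ΔCt(uninfected) = 27.980 − 19.160 = 8.820
ΔCt(Salmonella-infected) = 25.500 − 18.440 = 7.060
ΔΔCt = 7.060 − 8.820 = -1.760
Fold change = 2^(−(-1.760)) = 2^1.760 = 3.387

3.39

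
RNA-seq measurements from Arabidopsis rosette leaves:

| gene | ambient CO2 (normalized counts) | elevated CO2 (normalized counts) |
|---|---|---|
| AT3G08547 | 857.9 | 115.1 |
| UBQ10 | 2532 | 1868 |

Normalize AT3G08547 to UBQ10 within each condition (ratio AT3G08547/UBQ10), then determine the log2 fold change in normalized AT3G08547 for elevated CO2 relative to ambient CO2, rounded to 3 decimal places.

AT3G08547/UBQ10 (ambient CO2) = 857.9 / 2532 = 0.33882
AT3G08547/UBQ10 (elevated CO2) = 115.1 / 1868 = 0.061617
Fold change = 0.061617 / 0.33882 = 0.1819
log2(0.1819) = -2.4591

-2.459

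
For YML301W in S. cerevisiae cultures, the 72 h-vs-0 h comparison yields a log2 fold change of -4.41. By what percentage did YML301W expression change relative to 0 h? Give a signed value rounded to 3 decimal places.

Fold change = 2^(-4.41) = 0.0470
Percent change = (FC − 1) × 100% = (0.0470 − 1) × 100 = -95.296%

-95.296%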